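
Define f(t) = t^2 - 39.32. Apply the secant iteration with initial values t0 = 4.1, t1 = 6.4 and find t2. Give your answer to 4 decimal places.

f(4.1) = -22.510000, f(6.4) = 1.640000
t2 = 6.400000 − 1.640000·(6.400000 − 4.100000) / (1.640000 − (-22.510000)) = 6.400000 − (3.772000)/(24.150000) = 6.243810

6.2438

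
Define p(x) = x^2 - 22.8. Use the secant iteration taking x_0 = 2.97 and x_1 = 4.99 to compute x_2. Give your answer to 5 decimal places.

p(2.97) = -13.9791000, p(4.99) = 2.1001000
x_2 = 4.9900000 − 2.1001000·(4.9900000 − 2.9700000) / (2.1001000 − (-13.9791000)) = 4.9900000 − (4.2422020)/(16.0792000) = 4.7261683

4.72617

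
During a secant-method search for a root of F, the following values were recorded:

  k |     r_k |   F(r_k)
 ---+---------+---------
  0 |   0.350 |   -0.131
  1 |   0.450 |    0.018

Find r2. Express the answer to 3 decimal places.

r2 = 0.450 − 0.018·(0.450 − 0.350) / (0.018 − (-0.131))
   = 0.450 − (0.00180)/(0.14900) = 0.43792

0.438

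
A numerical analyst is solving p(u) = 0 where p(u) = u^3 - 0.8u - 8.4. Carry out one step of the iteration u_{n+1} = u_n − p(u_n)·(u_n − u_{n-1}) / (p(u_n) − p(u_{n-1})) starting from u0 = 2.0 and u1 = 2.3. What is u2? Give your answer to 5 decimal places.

p(2.0) = -2.0000000, p(2.3) = 1.9270000
u2 = 2.3000000 − 1.9270000·(2.3000000 − 2.0000000) / (1.9270000 − (-2.0000000)) = 2.3000000 − (0.5781000)/(3.9270000) = 2.1527884

2.15279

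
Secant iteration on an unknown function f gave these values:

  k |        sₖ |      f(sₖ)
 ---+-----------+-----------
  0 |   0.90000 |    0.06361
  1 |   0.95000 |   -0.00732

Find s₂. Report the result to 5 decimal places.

s₂ = 0.95000 − (-0.00732)·(0.95000 − 0.90000) / (-0.00732 − 0.06361)
   = 0.95000 − (-0.0003660)/(-0.0709300) = 0.9448400

0.94484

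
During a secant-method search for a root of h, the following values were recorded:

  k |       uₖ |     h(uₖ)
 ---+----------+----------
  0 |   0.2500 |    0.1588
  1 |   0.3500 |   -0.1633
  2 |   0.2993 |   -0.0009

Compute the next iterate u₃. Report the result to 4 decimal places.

u₃ = 0.2993 − (-0.0009)·(0.2993 − 0.3500) / (-0.0009 − (-0.1633))
   = 0.2993 − (0.000046)/(0.162400) = 0.299019

0.2990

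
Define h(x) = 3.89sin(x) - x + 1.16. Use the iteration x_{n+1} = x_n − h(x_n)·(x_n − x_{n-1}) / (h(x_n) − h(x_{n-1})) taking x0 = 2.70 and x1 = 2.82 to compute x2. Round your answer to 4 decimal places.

h(2.70) = 0.122508, h(2.82) = -0.430457
x2 = 2.820000 − (-0.430457)·(2.820000 − 2.700000) / (-0.430457 − 0.122508) = 2.820000 − (-0.051655)/(-0.552964) = 2.726586

2.7266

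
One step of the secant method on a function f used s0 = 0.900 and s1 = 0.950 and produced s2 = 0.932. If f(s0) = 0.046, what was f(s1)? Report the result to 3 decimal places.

-0.026

The secant line through (0.900, 0.046) and (0.950, f(s1)) crosses zero at s2 = 0.932.
So (0.900, 0.046), (0.950, f(s1)), (0.932, 0) are collinear:
f(s1) = 0.046 · (0.950 − 0.932) / (0.900 − 0.932) = 0.046 · (0.01800)/(-0.03200) = -0.02587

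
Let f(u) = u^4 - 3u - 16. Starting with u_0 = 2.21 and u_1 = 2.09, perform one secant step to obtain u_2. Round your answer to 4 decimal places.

2.1767

f(2.21) = 1.224433, f(2.09) = -3.189702
u_2 = 2.090000 − (-3.189702)·(2.090000 − 2.210000) / (-3.189702 − 1.224433) = 2.090000 − (0.382764)/(-4.414135) = 2.176713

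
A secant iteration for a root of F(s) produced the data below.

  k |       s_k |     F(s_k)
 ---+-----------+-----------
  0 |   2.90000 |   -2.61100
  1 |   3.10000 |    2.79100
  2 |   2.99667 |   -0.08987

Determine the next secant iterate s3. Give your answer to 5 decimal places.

2.99989

s3 = 2.99667 − (-0.08987)·(2.99667 − 3.10000) / (-0.08987 − 2.79100)
   = 2.99667 − (0.0092863)/(-2.8808700) = 2.9998934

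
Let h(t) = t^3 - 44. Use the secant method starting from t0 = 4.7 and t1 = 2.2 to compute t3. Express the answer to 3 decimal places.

3.771

h(4.7) = 59.82300, h(2.2) = -33.35200
t2 = 2.20000 − (-33.35200)·(2.20000 − 4.70000) / (-33.35200 − 59.82300) = 2.20000 − (83.38000)/(-93.17500) = 3.09488
h(3.09488) = -14.35650
t3 = 3.09488 − (-14.35650)·(3.09488 − 2.20000) / (-14.35650 − (-33.35200)) = 3.09488 − (-12.84728)/(18.99550) = 3.77121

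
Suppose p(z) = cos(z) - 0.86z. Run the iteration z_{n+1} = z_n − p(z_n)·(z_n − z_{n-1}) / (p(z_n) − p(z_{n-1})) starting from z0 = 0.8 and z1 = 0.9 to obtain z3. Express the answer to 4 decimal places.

0.8055

p(0.8) = 0.008707, p(0.9) = -0.152390
z2 = 0.900000 − (-0.152390)·(0.900000 − 0.800000) / (-0.152390 − 0.008707) = 0.900000 − (-0.015239)/(-0.161097) = 0.805405
p(0.805405) = 0.000172
z3 = 0.805405 − 0.000172·(0.805405 − 0.900000) / (0.000172 − (-0.152390)) = 0.805405 − (-0.000016)/(0.152562) = 0.805511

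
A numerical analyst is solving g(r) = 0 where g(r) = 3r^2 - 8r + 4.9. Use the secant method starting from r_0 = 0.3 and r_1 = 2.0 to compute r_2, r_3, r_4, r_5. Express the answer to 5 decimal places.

2.81818, 1.86056, 1.79420, 1.72543

g(0.3) = 2.7700000, g(2.0) = 0.9000000
r_2 = 2.0000000 − 0.9000000·(2.0000000 − 0.3000000) / (0.9000000 − 2.7700000) = 2.0000000 − (1.5300000)/(-1.8700000) = 2.8181818
g(2.8181818) = 6.1809917
r_3 = 2.8181818 − 6.1809917·(2.8181818 − 2.0000000) / (6.1809917 − 0.9000000) = 2.8181818 − (5.0571751)/(5.2809917) = 1.8605634
g(1.8605634) = 0.4005812
r_4 = 1.8605634 − 0.4005812·(1.8605634 − 2.8181818) / (0.4005812 − 6.1809917) = 1.8605634 − (-0.3836040)/(-5.7804105) = 1.7942006
g(1.7942006) = 0.2038626
r_5 = 1.7942006 − 0.2038626·(1.7942006 − 1.8605634) / (0.2038626 − 0.4005812) = 1.7942006 − (-0.0135289)/(-0.1967186) = 1.7254278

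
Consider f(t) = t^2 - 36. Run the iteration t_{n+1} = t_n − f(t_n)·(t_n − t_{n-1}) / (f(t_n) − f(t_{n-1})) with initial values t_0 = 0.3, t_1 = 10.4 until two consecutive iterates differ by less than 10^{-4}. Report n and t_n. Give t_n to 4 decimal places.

n = 8, t_n = 6.0000

f(0.3) = -35.910000, f(10.4) = 72.160000
t_2 = 10.400000 − 72.160000·(10.100000)/(108.070000) = 3.656075;  |Δ| = 6.743925
f(3.656075) = -22.633117
t_3 = 3.656075 − (-22.633117)·(-6.743925)/(-94.793117) = 5.266277;  |Δ| = 1.610202
f(5.266277) = -8.266331
t_4 = 5.266277 − (-8.266331)·(1.610202)/(14.366786) = 6.192751;  |Δ| = 0.926474
f(6.192751) = 2.350166
t_5 = 6.192751 − 2.350166·(0.926474)/(10.616497) = 5.987658;  |Δ| = 0.205093
f(5.987658) = -0.147950
t_6 = 5.987658 − (-0.147950)·(-0.205093)/(-2.498116) = 5.999805;  |Δ| = 0.012147
f(5.999805) = -0.002344
t_7 = 5.999805 − (-0.002344)·(0.012147)/(0.145607) = 6.000000;  |Δ| = 0.000196
f(6.000000) = 0.000002
t_8 = 6.000000 − 0.000002·(0.000196)/(0.002346) = 6.000000;  |Δ| = 0.000000
|t_8 − t_7| = 0.000000 < 10^{-4}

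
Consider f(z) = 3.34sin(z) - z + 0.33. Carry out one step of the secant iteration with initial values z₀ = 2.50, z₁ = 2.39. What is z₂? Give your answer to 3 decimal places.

2.452

f(2.50) = -0.17110, f(2.39) = 0.22056
z₂ = 2.39000 − 0.22056·(2.39000 − 2.50000) / (0.22056 − (-0.17110)) = 2.39000 − (-0.02426)/(0.39167) = 2.45195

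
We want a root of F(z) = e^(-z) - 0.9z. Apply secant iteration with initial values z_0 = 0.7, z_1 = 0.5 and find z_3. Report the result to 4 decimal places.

F(0.7) = -0.133415, F(0.5) = 0.156531
z_2 = 0.500000 − 0.156531·(0.500000 − 0.700000) / (0.156531 − (-0.133415)) = 0.500000 − (-0.031306)/(0.289945) = 0.607973
F(0.607973) = -0.002722
z_3 = 0.607973 − (-0.002722)·(0.607973 − 0.500000) / (-0.002722 − 0.156531) = 0.607973 − (-0.000294)/(-0.159252) = 0.606127

0.6061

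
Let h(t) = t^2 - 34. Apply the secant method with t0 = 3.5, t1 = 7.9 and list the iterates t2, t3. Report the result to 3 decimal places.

h(3.5) = -21.75000, h(7.9) = 28.41000
t2 = 7.90000 − 28.41000·(7.90000 − 3.50000) / (28.41000 − (-21.75000)) = 7.90000 − (125.00400)/(50.16000) = 5.40789
h(5.40789) = -4.75467
t3 = 5.40789 − (-4.75467)·(5.40789 − 7.90000) / (-4.75467 − 28.41000) = 5.40789 − (11.84915)/(-33.16467) = 5.76518

5.408, 5.765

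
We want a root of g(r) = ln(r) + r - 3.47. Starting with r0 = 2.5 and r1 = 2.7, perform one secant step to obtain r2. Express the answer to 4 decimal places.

2.5388

g(2.5) = -0.053709, g(2.7) = 0.223252
r2 = 2.700000 − 0.223252·(2.700000 − 2.500000) / (0.223252 − (-0.053709)) = 2.700000 − (0.044650)/(0.276961) = 2.538785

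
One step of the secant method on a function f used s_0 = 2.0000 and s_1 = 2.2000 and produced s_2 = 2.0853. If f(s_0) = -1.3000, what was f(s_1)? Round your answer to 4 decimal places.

1.7481

The secant line through (2.0000, -1.3000) and (2.2000, f(s_1)) crosses zero at s_2 = 2.0853.
So (2.0000, -1.3000), (2.2000, f(s_1)), (2.0853, 0) are collinear:
f(s_1) = -1.3000 · (2.2000 − 2.0853) / (2.0000 − 2.0853) = -1.3000 · (0.114700)/(-0.085300) = 1.748066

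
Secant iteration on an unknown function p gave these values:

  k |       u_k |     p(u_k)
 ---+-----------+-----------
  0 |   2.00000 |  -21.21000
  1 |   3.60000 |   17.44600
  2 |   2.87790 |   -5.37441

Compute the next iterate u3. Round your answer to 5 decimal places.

u3 = 2.87790 − (-5.37441)·(2.87790 − 3.60000) / (-5.37441 − 17.44600)
   = 2.87790 − (3.8808615)/(-22.8204100) = 3.0479610

3.04796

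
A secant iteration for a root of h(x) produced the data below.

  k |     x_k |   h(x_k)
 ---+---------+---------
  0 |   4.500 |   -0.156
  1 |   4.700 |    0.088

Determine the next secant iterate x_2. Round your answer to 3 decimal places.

4.628

x_2 = 4.700 − 0.088·(4.700 − 4.500) / (0.088 − (-0.156))
   = 4.700 − (0.01760)/(0.24400) = 4.62787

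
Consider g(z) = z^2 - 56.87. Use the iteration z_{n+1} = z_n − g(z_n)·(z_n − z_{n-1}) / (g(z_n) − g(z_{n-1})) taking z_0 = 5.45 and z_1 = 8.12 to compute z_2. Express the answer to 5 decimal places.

g(5.45) = -27.1675000, g(8.12) = 9.0644000
z_2 = 8.1200000 − 9.0644000·(8.1200000 − 5.4500000) / (9.0644000 − (-27.1675000)) = 8.1200000 − (24.2019480)/(36.2319000) = 7.4520265

7.45203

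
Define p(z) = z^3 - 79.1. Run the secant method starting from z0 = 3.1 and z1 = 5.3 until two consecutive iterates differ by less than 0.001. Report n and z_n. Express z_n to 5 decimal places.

n = 6, z_n = 4.29265

p(3.1) = -49.3090000, p(5.3) = 69.7770000
z2 = 5.3000000 − 69.7770000·(2.2000000)/(119.0860000) = 4.0109366;  |Δ| = 1.2890634
p(4.0109366) = -14.5736049
z3 = 4.0109366 − (-14.5736049)·(-1.2890634)/(-84.3506049) = 4.2336535;  |Δ| = 0.2227168
p(4.2336535) = -3.2167498
z4 = 4.2336535 − (-3.2167498)·(0.2227168)/(11.3568551) = 4.2967365;  |Δ| = 0.0630830
p(4.2967365) = 0.2261089
z5 = 4.2967365 − 0.2261089·(0.0630830)/(3.4428587) = 4.2925935;  |Δ| = 0.0041430
p(4.2925935) = -0.0031312
z6 = 4.2925935 − (-0.0031312)·(-0.0041430)/(-0.2292401) = 4.2926501;  |Δ| = 0.0000566
|z6 − z5| = 0.0000566 < 0.001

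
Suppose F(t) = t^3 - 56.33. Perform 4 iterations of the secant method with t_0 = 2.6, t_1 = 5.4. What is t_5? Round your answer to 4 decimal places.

3.8325

F(2.6) = -38.754000, F(5.4) = 101.134000
t_2 = 5.400000 − 101.134000·(5.400000 − 2.600000) / (101.134000 − (-38.754000)) = 5.400000 − (283.175200)/(139.888000) = 3.375701
F(3.375701) = -17.862696
t_3 = 3.375701 − (-17.862696)·(3.375701 − 5.400000) / (-17.862696 − 101.134000) = 3.375701 − (36.159446)/(-118.996696) = 3.679570
F(3.679570) = -6.511440
t_4 = 3.679570 − (-6.511440)·(3.679570 − 3.375701) / (-6.511440 − (-17.862696)) = 3.679570 − (-1.978627)/(11.351256) = 3.853879
F(3.853879) = 0.909287
t_5 = 3.853879 − 0.909287·(3.853879 − 3.679570) / (0.909287 − (-6.511440)) = 3.853879 − (0.158497)/(7.420727) = 3.832520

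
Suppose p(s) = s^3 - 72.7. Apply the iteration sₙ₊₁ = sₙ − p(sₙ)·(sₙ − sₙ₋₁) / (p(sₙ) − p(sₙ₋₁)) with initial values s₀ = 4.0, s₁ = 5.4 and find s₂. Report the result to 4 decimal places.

p(4.0) = -8.700000, p(5.4) = 84.764000
s₂ = 5.400000 − 84.764000·(5.400000 − 4.000000) / (84.764000 − (-8.700000)) = 5.400000 − (118.669600)/(93.464000) = 4.130318

4.1303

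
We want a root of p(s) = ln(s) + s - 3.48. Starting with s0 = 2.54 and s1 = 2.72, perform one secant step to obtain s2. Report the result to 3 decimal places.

p(2.54) = -0.00784, p(2.72) = 0.24063
s2 = 2.72000 − 0.24063·(2.72000 − 2.54000) / (0.24063 − (-0.00784)) = 2.72000 − (0.04331)/(0.24847) = 2.54568

2.546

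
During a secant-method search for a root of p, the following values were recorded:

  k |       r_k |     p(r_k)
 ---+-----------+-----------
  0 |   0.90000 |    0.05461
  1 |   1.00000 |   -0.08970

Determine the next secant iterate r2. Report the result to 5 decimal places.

r2 = 1.00000 − (-0.08970)·(1.00000 − 0.90000) / (-0.08970 − 0.05461)
   = 1.00000 − (-0.0089700)/(-0.1443100) = 0.9378421

0.93784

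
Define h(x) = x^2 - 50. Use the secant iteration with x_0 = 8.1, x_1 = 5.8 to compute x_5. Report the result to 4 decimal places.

h(8.1) = 15.610000, h(5.8) = -16.360000
x_2 = 5.800000 − (-16.360000)·(5.800000 − 8.100000) / (-16.360000 − 15.610000) = 5.800000 − (37.628000)/(-31.970000) = 6.976978
h(6.976978) = -1.321772
x_3 = 6.976978 − (-1.321772)·(6.976978 − 5.800000) / (-1.321772 − (-16.360000)) = 6.976978 − (-1.555697)/(15.038228) = 7.080428
h(7.080428) = 0.132460
x_4 = 7.080428 − 0.132460·(7.080428 − 6.976978) / (0.132460 − (-1.321772)) = 7.080428 − (0.013703)/(1.454232) = 7.071005
h(7.071005) = -0.000886
x_5 = 7.071005 − (-0.000886)·(7.071005 − 7.080428) / (-0.000886 − 0.132460) = 7.071005 − (0.000008)/(-0.133346) = 7.071068

7.0711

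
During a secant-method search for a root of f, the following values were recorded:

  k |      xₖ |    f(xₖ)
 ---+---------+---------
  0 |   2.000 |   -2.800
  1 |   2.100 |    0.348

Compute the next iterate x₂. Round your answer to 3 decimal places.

x₂ = 2.100 − 0.348·(2.100 − 2.000) / (0.348 − (-2.800))
   = 2.100 − (0.03480)/(3.14800) = 2.08895

2.089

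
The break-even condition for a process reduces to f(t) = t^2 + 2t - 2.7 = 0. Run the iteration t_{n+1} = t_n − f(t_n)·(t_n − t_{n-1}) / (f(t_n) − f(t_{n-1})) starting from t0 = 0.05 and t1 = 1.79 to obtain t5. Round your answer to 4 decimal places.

0.9235

f(0.05) = -2.597500, f(1.79) = 4.084100
t2 = 1.790000 − 4.084100·(1.790000 − 0.050000) / (4.084100 − (-2.597500)) = 1.790000 − (7.106334)/(6.681600) = 0.726432
f(0.726432) = -0.719432
t3 = 0.726432 − (-0.719432)·(0.726432 − 1.790000) / (-0.719432 − 4.084100) = 0.726432 − (0.765164)/(-4.803532) = 0.885724
f(0.885724) = -0.144044
t4 = 0.885724 − (-0.144044)·(0.885724 − 0.726432) / (-0.144044 − (-0.719432)) = 0.885724 − (-0.022945)/(0.575388) = 0.925602
f(0.925602) = 0.007942
t5 = 0.925602 − 0.007942·(0.925602 − 0.885724) / (0.007942 − (-0.144044)) = 0.925602 − (0.000317)/(0.151986) = 0.923518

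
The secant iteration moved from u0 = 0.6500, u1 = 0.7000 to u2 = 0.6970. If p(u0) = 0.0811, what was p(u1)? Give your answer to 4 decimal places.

-0.0052

The secant line through (0.6500, 0.0811) and (0.7000, p(u1)) crosses zero at u2 = 0.6970.
So (0.6500, 0.0811), (0.7000, p(u1)), (0.6970, 0) are collinear:
p(u1) = 0.0811 · (0.7000 − 0.6970) / (0.6500 − 0.6970) = 0.0811 · (0.003000)/(-0.047000) = -0.005177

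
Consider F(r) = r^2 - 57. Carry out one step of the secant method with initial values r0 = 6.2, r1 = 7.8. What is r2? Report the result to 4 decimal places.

F(6.2) = -18.560000, F(7.8) = 3.840000
r2 = 7.800000 − 3.840000·(7.800000 − 6.200000) / (3.840000 − (-18.560000)) = 7.800000 − (6.144000)/(22.400000) = 7.525714

7.5257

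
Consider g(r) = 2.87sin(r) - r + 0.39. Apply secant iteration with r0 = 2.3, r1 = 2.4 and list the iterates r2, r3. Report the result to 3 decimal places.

2.376, 2.377

g(2.3) = 0.23017, g(2.4) = -0.07142
r2 = 2.40000 − (-0.07142)·(2.40000 − 2.30000) / (-0.07142 − 0.23017) = 2.40000 − (-0.00714)/(-0.30159) = 2.37632
g(2.37632) = 0.00183
r3 = 2.37632 − 0.00183·(2.37632 − 2.40000) / (0.00183 − (-0.07142)) = 2.37632 − (-0.00004)/(0.07325) = 2.37691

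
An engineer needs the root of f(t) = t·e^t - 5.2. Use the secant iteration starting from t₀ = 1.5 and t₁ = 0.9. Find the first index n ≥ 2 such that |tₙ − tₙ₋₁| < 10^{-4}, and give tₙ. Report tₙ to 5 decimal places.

n = 6, tₙ = 1.34917

f(1.5) = 1.5225336, f(0.9) = -2.9863572
t₂ = 0.9000000 − (-2.9863572)·(-0.6000000)/(-4.5088908) = 1.2973958;  |Δ| = 0.3973958
f(1.2973958) = -0.4518511
t₃ = 1.2973958 − (-0.4518511)·(0.3973958)/(2.5345061) = 1.3682434;  |Δ| = 0.0708476
f(1.3682434) = 0.1750677
t₄ = 1.3682434 − 0.1750677·(0.0708476)/(0.6269188) = 1.3484592;  |Δ| = 0.0197843
f(1.3484592) = -0.0064279
t₅ = 1.3484592 − (-0.0064279)·(-0.0197843)/(-0.1814956) = 1.3491598;  |Δ| = 0.0007007
f(1.3491598) = -0.0000870
t₆ = 1.3491598 − (-0.0000870)·(0.0007007)/(0.0063409) = 1.3491695;  |Δ| = 0.0000096
|t₆ − t₅| = 0.0000096 < 10^{-4}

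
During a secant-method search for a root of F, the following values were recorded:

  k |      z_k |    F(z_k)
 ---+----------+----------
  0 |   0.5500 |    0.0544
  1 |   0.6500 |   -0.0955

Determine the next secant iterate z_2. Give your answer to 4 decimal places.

z_2 = 0.6500 − (-0.0955)·(0.6500 − 0.5500) / (-0.0955 − 0.0544)
   = 0.6500 − (-0.009550)/(-0.149900) = 0.586291

0.5863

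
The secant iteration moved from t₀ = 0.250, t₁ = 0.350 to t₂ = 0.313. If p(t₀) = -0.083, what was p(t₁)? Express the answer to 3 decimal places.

The secant line through (0.250, -0.083) and (0.350, p(t₁)) crosses zero at t₂ = 0.313.
So (0.250, -0.083), (0.350, p(t₁)), (0.313, 0) are collinear:
p(t₁) = -0.083 · (0.350 − 0.313) / (0.250 − 0.313) = -0.083 · (0.03700)/(-0.06300) = 0.04875

0.049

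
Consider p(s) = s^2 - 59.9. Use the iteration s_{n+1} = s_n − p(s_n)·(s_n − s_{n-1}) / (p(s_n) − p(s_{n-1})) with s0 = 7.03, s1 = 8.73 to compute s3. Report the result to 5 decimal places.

7.73682

p(7.03) = -10.4791000, p(8.73) = 16.3129000
s2 = 8.7300000 − 16.3129000·(8.7300000 − 7.0300000) / (16.3129000 − (-10.4791000)) = 8.7300000 − (27.7319300)/(26.7920000) = 7.6949175
p(7.6949175) = -0.6882445
s3 = 7.6949175 − (-0.6882445)·(7.6949175 − 8.7300000) / (-0.6882445 − 16.3129000) = 7.6949175 − (0.7123898)/(-17.0011445) = 7.7368200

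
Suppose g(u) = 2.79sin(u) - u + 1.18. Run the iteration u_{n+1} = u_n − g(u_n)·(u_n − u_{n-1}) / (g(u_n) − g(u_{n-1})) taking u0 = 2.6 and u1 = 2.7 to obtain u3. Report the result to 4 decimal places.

2.6054

g(2.6) = 0.018249, g(2.7) = -0.327610
u2 = 2.700000 − (-0.327610)·(2.700000 − 2.600000) / (-0.327610 − 0.018249) = 2.700000 − (-0.032761)/(-0.345859) = 2.605276
g(2.605276) = 0.000338
u3 = 2.605276 − 0.000338·(2.605276 − 2.700000) / (0.000338 − (-0.327610)) = 2.605276 − (-0.000032)/(0.327948) = 2.605374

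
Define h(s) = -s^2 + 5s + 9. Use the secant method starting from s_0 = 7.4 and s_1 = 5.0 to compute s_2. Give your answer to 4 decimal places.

h(7.4) = -8.760000, h(5.0) = 9.000000
s_2 = 5.000000 − 9.000000·(5.000000 − 7.400000) / (9.000000 − (-8.760000)) = 5.000000 − (-21.600000)/(17.760000) = 6.216216

6.2162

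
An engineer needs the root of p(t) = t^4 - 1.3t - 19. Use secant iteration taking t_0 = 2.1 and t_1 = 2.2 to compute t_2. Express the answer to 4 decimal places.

p(2.1) = -2.281900, p(2.2) = 1.565600
t_2 = 2.200000 − 1.565600·(2.200000 − 2.100000) / (1.565600 − (-2.281900)) = 2.200000 − (0.156560)/(3.847500) = 2.159309

2.1593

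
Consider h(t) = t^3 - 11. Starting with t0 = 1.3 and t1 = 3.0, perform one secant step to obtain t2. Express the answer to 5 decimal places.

1.90336

h(1.3) = -8.8030000, h(3.0) = 16.0000000
t2 = 3.0000000 − 16.0000000·(3.0000000 − 1.3000000) / (16.0000000 − (-8.8030000)) = 3.0000000 − (27.2000000)/(24.8030000) = 1.9033585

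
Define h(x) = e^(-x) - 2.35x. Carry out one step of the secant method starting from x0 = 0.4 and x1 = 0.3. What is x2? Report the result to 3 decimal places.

0.312

h(0.4) = -0.26968, h(0.3) = 0.03582
x2 = 0.30000 − 0.03582·(0.30000 − 0.40000) / (0.03582 − (-0.26968)) = 0.30000 − (-0.00358)/(0.30550) = 0.31172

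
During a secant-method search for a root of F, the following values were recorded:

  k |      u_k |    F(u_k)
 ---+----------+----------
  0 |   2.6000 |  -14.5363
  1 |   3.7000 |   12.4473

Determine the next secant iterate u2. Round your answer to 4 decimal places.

3.1926

u2 = 3.7000 − 12.4473·(3.7000 − 2.6000) / (12.4473 − (-14.5363))
   = 3.7000 − (13.692030)/(26.983600) = 3.192580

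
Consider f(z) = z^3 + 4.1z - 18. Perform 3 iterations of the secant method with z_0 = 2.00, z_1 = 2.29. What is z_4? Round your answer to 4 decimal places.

2.1074

f(2.00) = -1.800000, f(2.29) = 3.397989
z_2 = 2.290000 − 3.397989·(2.290000 − 2.000000) / (3.397989 − (-1.800000)) = 2.290000 − (0.985417)/(5.197989) = 2.100423
f(2.100423) = -0.121660
z_3 = 2.100423 − (-0.121660)·(2.100423 − 2.290000) / (-0.121660 − 3.397989) = 2.100423 − (0.023064)/(-3.519649) = 2.106976
f(2.106976) = -0.007793
z_4 = 2.106976 − (-0.007793)·(2.106976 − 2.100423) / (-0.007793 − (-0.121660)) = 2.106976 − (-0.000051)/(0.113868) = 2.107425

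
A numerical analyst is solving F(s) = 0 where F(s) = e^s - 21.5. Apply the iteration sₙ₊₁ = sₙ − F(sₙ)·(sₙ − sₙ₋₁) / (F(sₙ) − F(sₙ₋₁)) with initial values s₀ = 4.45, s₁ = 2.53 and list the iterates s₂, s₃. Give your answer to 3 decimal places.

2.765, 3.162

F(4.45) = 64.12694, F(2.53) = -8.94649
s₂ = 2.53000 − (-8.94649)·(2.53000 − 4.45000) / (-8.94649 − 64.12694) = 2.53000 − (17.17727)/(-73.07344) = 2.76507
F(2.76507) = -5.61987
s₃ = 2.76507 − (-5.61987)·(2.76507 − 2.53000) / (-5.61987 − (-8.94649)) = 2.76507 − (-1.32106)/(3.32662) = 3.16218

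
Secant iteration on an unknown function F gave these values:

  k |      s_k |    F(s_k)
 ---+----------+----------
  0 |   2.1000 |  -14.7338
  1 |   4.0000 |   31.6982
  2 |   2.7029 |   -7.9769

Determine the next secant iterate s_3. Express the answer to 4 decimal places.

2.9637

s_3 = 2.7029 − (-7.9769)·(2.7029 − 4.0000) / (-7.9769 − 31.6982)
   = 2.7029 − (10.346837)/(-39.675100) = 2.963689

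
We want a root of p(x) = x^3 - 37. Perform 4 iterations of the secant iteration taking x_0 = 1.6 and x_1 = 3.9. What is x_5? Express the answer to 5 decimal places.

3.33210

p(1.6) = -32.9040000, p(3.9) = 22.3190000
x_2 = 3.9000000 − 22.3190000·(3.9000000 − 1.6000000) / (22.3190000 − (-32.9040000)) = 3.9000000 − (51.3337000)/(55.2230000) = 2.9704290
p(2.9704290) = -10.7905732
x_3 = 2.9704290 − (-10.7905732)·(2.9704290 − 3.9000000) / (-10.7905732 − 22.3190000) = 2.9704290 − (10.0306040)/(-33.1095732) = 3.2733808
p(3.2733808) = -1.9256543
x_4 = 3.2733808 − (-1.9256543)·(3.2733808 − 2.9704290) / (-1.9256543 − (-10.7905732)) = 3.2733808 − (-0.5833804)/(8.8649189) = 3.3391885
p(3.3391885) = 0.2325529
x_5 = 3.3391885 − 0.2325529·(3.3391885 − 3.2733808) / (0.2325529 − (-1.9256543)) = 3.3391885 − (0.0153038)/(2.1582072) = 3.3320975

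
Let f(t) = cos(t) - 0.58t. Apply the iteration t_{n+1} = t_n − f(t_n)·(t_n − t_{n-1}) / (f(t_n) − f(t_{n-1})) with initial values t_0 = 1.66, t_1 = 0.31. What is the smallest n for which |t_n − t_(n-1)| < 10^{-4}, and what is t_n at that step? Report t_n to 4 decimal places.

f(1.66) = -1.051885, f(0.31) = 0.772534
t_2 = 0.310000 − 0.772534·(-1.350000)/(1.824419) = 0.881645;  |Δ| = 0.571645
f(0.881645) = 0.124528
t_3 = 0.881645 − 0.124528·(0.571645)/(-0.648005) = 0.991499;  |Δ| = 0.109854
f(0.991499) = -0.027633
t_4 = 0.991499 − (-0.027633)·(0.109854)/(-0.152161) = 0.971549;  |Δ| = 0.019950
f(0.971549) = 0.000523
t_5 = 0.971549 − 0.000523·(-0.019950)/(0.028156) = 0.971919;  |Δ| = 0.000370
f(0.971919) = 0.000002
t_6 = 0.971919 − 0.000002·(0.000370)/(-0.000521) = 0.971921;  |Δ| = 0.000001
|t_6 − t_5| = 0.000001 < 10^{-4}

n = 6, t_n = 0.9719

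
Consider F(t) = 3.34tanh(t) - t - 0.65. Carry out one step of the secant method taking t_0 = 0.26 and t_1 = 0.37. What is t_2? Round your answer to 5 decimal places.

0.28992

F(0.26) = -0.0606529, F(0.37) = 0.1623323
t_2 = 0.3700000 − 0.1623323·(0.3700000 − 0.2600000) / (0.1623323 − (-0.0606529)) = 0.3700000 − (0.0178566)/(0.2229852) = 0.2899205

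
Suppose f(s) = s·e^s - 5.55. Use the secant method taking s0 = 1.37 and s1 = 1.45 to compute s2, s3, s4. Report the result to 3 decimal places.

f(1.37) = -0.15857, f(1.45) = 0.63152
s2 = 1.45000 − 0.63152·(1.45000 − 1.37000) / (0.63152 − (-0.15857)) = 1.45000 − (0.05052)/(0.79009) = 1.38606
f(1.38606) = -0.00710
s3 = 1.38606 − (-0.00710)·(1.38606 − 1.45000) / (-0.00710 − 0.63152) = 1.38606 − (0.00045)/(-0.63861) = 1.38677
f(1.38677) = -0.00031
s4 = 1.38677 − (-0.00031)·(1.38677 − 1.38606) / (-0.00031 − (-0.00710)) = 1.38677 − (0.00000)/(0.00679) = 1.38680

1.386, 1.387, 1.387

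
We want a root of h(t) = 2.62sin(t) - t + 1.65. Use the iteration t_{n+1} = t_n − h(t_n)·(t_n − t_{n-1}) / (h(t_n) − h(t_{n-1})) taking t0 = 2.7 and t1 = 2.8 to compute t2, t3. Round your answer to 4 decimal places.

2.7204, 2.7206

h(2.7) = 0.069735, h(2.8) = -0.272331
t2 = 2.800000 − (-0.272331)·(2.800000 − 2.700000) / (-0.272331 − 0.069735) = 2.800000 − (-0.027233)/(-0.342066) = 2.720386
h(2.720386) = 0.000831
t3 = 2.720386 − 0.000831·(2.720386 − 2.800000) / (0.000831 − (-0.272331)) = 2.720386 − (-0.000066)/(0.273162) = 2.720629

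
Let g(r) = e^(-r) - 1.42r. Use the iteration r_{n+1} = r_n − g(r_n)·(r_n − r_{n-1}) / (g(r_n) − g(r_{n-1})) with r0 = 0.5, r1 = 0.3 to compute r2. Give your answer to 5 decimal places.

g(0.5) = -0.1034693, g(0.3) = 0.3148182
r2 = 0.3000000 − 0.3148182·(0.3000000 − 0.5000000) / (0.3148182 − (-0.1034693)) = 0.3000000 − (-0.0629636)/(0.4182876) = 0.4505272

0.45053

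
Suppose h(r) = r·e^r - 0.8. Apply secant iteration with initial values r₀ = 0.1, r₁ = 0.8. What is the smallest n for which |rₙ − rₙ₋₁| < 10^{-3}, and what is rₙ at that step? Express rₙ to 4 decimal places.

n = 6, rₙ = 0.4901

h(0.1) = -0.689483, h(0.8) = 0.980433
r₂ = 0.800000 − 0.980433·(0.700000)/(1.669916) = 0.389019;  |Δ| = 0.410981
h(0.389019) = -0.225989
r₃ = 0.389019 − (-0.225989)·(-0.410981)/(-1.206422) = 0.466005;  |Δ| = 0.076986
h(0.466005) = -0.057367
r₄ = 0.466005 − (-0.057367)·(0.076986)/(0.168621) = 0.492197;  |Δ| = 0.026192
h(0.492197) = 0.005187
r₅ = 0.492197 − 0.005187·(0.026192)/(0.062555) = 0.490025;  |Δ| = 0.002172
h(0.490025) = -0.000105
r₆ = 0.490025 − (-0.000105)·(-0.002172)/(-0.005292) = 0.490068;  |Δ| = 0.000043
|r₆ − r₅| = 0.000043 < 10^{-3}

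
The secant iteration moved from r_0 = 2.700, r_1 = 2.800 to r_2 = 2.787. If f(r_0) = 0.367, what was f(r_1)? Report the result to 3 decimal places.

-0.055

The secant line through (2.700, 0.367) and (2.800, f(r_1)) crosses zero at r_2 = 2.787.
So (2.700, 0.367), (2.800, f(r_1)), (2.787, 0) are collinear:
f(r_1) = 0.367 · (2.800 − 2.787) / (2.700 − 2.787) = 0.367 · (0.01300)/(-0.08700) = -0.05484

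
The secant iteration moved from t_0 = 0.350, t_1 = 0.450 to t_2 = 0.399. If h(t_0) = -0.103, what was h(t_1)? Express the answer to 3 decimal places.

0.107

The secant line through (0.350, -0.103) and (0.450, h(t_1)) crosses zero at t_2 = 0.399.
So (0.350, -0.103), (0.450, h(t_1)), (0.399, 0) are collinear:
h(t_1) = -0.103 · (0.450 − 0.399) / (0.350 − 0.399) = -0.103 · (0.05100)/(-0.04900) = 0.10720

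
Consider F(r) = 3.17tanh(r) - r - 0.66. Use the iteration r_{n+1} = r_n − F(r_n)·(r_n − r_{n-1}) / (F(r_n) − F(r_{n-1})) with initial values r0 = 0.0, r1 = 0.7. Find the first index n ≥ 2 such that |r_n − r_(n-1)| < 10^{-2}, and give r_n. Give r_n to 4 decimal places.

F(0.0) = -0.660000, F(0.7) = 0.555846
r2 = 0.700000 − 0.555846·(0.700000)/(1.215846) = 0.379982;  |Δ| = 0.320018
F(0.379982) = 0.109752
r3 = 0.379982 − 0.109752·(-0.320018)/(-0.446094) = 0.301249;  |Δ| = 0.078733
F(0.301249) = -0.034166
r4 = 0.301249 − (-0.034166)·(-0.078733)/(-0.143918) = 0.319940;  |Δ| = 0.018691
F(0.319940) = 0.001025
r5 = 0.319940 − 0.001025·(0.018691)/(0.035192) = 0.319396;  |Δ| = 0.000545
|r5 − r4| = 0.000545 < 10^{-2}

n = 5, r_n = 0.3194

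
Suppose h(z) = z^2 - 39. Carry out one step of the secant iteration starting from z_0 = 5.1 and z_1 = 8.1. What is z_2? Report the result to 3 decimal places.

6.084

h(5.1) = -12.99000, h(8.1) = 26.61000
z_2 = 8.10000 − 26.61000·(8.10000 − 5.10000) / (26.61000 − (-12.99000)) = 8.10000 − (79.83000)/(39.60000) = 6.08409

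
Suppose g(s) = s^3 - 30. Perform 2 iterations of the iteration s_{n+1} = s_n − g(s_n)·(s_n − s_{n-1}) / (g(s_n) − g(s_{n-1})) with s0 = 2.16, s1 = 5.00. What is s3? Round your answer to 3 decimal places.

g(2.16) = -19.92230, g(5.00) = 95.00000
s2 = 5.00000 − 95.00000·(5.00000 − 2.16000) / (95.00000 − (-19.92230)) = 5.00000 − (269.80000)/(114.92230) = 2.65233
g(2.65233) = -11.34131
s3 = 2.65233 − (-11.34131)·(2.65233 − 5.00000) / (-11.34131 − 95.00000) = 2.65233 − (26.62569)/(-106.34131) = 2.90271

2.903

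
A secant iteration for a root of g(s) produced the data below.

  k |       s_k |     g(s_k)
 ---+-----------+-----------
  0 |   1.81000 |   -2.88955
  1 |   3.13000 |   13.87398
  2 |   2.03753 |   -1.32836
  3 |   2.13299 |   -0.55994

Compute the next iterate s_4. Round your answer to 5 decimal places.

2.20255

s_4 = 2.13299 − (-0.55994)·(2.13299 − 2.03753) / (-0.55994 − (-1.32836))
   = 2.13299 − (-0.0534519)/(0.7684200) = 2.2025508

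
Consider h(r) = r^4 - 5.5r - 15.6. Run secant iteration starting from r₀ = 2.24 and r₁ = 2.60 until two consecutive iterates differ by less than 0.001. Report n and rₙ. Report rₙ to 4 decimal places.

h(2.24) = -2.743690, h(2.60) = 15.797600
r₂ = 2.600000 − 15.797600·(0.360000)/(18.541290) = 2.293272;  |Δ| = 0.306728
h(2.293272) = -0.554908
r₃ = 2.293272 − (-0.554908)·(-0.306728)/(-16.352508) = 2.303680;  |Δ| = 0.010409
h(2.303680) = -0.106595
r₄ = 2.303680 − (-0.106595)·(0.010409)/(0.448312) = 2.306155;  |Δ| = 0.002475
h(2.306155) = 0.001013
r₅ = 2.306155 − 0.001013·(0.002475)/(0.107608) = 2.306132;  |Δ| = 0.000023
|r₅ − r₄| = 0.000023 < 0.001

n = 5, rₙ = 2.3061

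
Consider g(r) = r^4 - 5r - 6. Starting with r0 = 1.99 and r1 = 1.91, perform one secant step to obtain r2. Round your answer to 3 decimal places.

g(1.99) = -0.26761, g(1.91) = -2.24137
r2 = 1.91000 − (-2.24137)·(1.91000 − 1.99000) / (-2.24137 − (-0.26761)) = 1.91000 − (0.17931)/(-1.97376) = 2.00085

2.001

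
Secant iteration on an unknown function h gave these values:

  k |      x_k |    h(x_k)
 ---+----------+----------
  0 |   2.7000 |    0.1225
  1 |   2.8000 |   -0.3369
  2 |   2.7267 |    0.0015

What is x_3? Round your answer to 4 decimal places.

2.7270

x_3 = 2.7267 − 0.0015·(2.7267 − 2.8000) / (0.0015 − (-0.3369))
   = 2.7267 − (-0.000110)/(0.338400) = 2.727025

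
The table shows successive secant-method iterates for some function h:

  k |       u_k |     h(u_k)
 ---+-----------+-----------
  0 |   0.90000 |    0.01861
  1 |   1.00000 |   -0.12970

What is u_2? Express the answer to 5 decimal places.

0.91255

u_2 = 1.00000 − (-0.12970)·(1.00000 − 0.90000) / (-0.12970 − 0.01861)
   = 1.00000 − (-0.0129700)/(-0.1483100) = 0.9125480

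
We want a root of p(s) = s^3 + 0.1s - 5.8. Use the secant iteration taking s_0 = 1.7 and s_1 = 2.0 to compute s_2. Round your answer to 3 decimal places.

p(1.7) = -0.71700, p(2.0) = 2.40000
s_2 = 2.00000 − 2.40000·(2.00000 − 1.70000) / (2.40000 − (-0.71700)) = 2.00000 − (0.72000)/(3.11700) = 1.76901

1.769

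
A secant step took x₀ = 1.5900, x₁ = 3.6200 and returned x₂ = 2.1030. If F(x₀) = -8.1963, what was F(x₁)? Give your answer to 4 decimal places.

The secant line through (1.5900, -8.1963) and (3.6200, F(x₁)) crosses zero at x₂ = 2.1030.
So (1.5900, -8.1963), (3.6200, F(x₁)), (2.1030, 0) are collinear:
F(x₁) = -8.1963 · (3.6200 − 2.1030) / (1.5900 − 2.1030) = -8.1963 · (1.517000)/(-0.513000) = 24.237402

24.2374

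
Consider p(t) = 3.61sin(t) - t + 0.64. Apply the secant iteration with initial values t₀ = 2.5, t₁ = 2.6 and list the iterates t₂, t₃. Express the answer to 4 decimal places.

p(2.5) = 0.300484, p(2.6) = -0.099040
t₂ = 2.600000 − (-0.099040)·(2.600000 − 2.500000) / (-0.099040 − 0.300484) = 2.600000 − (-0.009904)/(-0.399524) = 2.575211
p(2.575211) = 0.001853
t₃ = 2.575211 − 0.001853·(2.575211 − 2.600000) / (0.001853 − (-0.099040)) = 2.575211 − (-0.000046)/(0.100893) = 2.575666

2.5752, 2.5757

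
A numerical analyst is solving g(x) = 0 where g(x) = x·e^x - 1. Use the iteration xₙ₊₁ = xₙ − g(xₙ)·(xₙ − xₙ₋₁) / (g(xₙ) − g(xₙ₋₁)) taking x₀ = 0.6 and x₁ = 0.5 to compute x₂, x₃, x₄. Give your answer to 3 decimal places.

0.565, 0.567, 0.567

g(0.6) = 0.09327, g(0.5) = -0.17564
x₂ = 0.50000 − (-0.17564)·(0.50000 − 0.60000) / (-0.17564 − 0.09327) = 0.50000 − (0.01756)/(-0.26891) = 0.56532
g(0.56532) = -0.00504
x₃ = 0.56532 − (-0.00504)·(0.56532 − 0.50000) / (-0.00504 − (-0.17564)) = 0.56532 − (-0.00033)/(0.17060) = 0.56725
g(0.56725) = 0.00028
x₄ = 0.56725 − 0.00028·(0.56725 − 0.56532) / (0.00028 − (-0.00504)) = 0.56725 − (0.00000)/(0.00533) = 0.56714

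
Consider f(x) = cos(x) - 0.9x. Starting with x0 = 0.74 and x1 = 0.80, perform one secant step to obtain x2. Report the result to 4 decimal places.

f(0.74) = 0.072469, f(0.80) = -0.023293
x2 = 0.800000 − (-0.023293)·(0.800000 − 0.740000) / (-0.023293 − 0.072469) = 0.800000 − (-0.001398)/(-0.095762) = 0.785405

0.7854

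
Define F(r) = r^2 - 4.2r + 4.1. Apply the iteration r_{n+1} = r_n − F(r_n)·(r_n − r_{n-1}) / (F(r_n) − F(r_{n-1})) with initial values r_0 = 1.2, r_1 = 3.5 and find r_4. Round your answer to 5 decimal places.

F(1.2) = 0.5000000, F(3.5) = 1.6500000
r_2 = 3.5000000 − 1.6500000·(3.5000000 − 1.2000000) / (1.6500000 − 0.5000000) = 3.5000000 − (3.7950000)/(1.1500000) = 0.2000000
F(0.2000000) = 3.3000000
r_3 = 0.2000000 − 3.3000000·(0.2000000 − 3.5000000) / (3.3000000 − 1.6500000) = 0.2000000 − (-10.8900000)/(1.6500000) = 6.8000000
F(6.8000000) = 21.7800000
r_4 = 6.8000000 − 21.7800000·(6.8000000 − 0.2000000) / (21.7800000 − 3.3000000) = 6.8000000 − (143.7480000)/(18.4800000) = -0.9785714

-0.97857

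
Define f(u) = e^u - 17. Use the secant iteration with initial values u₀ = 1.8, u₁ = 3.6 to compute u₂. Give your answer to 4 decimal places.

2.4452

f(1.8) = -10.950353, f(3.6) = 19.598234
u₂ = 3.600000 − 19.598234·(3.600000 − 1.800000) / (19.598234 − (-10.950353)) = 3.600000 − (35.276822)/(30.548587) = 2.445222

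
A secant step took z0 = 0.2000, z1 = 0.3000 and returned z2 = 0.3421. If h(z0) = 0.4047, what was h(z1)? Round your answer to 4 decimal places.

The secant line through (0.2000, 0.4047) and (0.3000, h(z1)) crosses zero at z2 = 0.3421.
So (0.2000, 0.4047), (0.3000, h(z1)), (0.3421, 0) are collinear:
h(z1) = 0.4047 · (0.3000 − 0.3421) / (0.2000 − 0.3421) = 0.4047 · (-0.042100)/(-0.142100) = 0.119901

0.1199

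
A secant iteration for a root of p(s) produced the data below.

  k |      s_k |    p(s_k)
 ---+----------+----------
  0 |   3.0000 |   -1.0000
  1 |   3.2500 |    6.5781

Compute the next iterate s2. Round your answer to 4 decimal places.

3.0330

s2 = 3.2500 − 6.5781·(3.2500 − 3.0000) / (6.5781 − (-1.0000))
   = 3.2500 − (1.644525)/(7.578100) = 3.032990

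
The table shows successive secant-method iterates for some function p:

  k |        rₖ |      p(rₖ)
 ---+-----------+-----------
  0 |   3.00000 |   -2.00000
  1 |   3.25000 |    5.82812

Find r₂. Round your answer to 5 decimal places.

r₂ = 3.25000 − 5.82812·(3.25000 − 3.00000) / (5.82812 − (-2.00000))
   = 3.25000 − (1.4570300)/(7.8281200) = 3.0638723

3.06387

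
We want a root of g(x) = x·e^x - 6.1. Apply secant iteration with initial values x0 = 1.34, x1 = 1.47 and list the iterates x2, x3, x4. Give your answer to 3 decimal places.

g(1.34) = -0.98248, g(1.47) = 0.29338
x2 = 1.47000 − 0.29338·(1.47000 − 1.34000) / (0.29338 − (-0.98248)) = 1.47000 − (0.03814)/(1.27586) = 1.44011
g(1.44011) = -0.02109
x3 = 1.44011 − (-0.02109)·(1.44011 − 1.47000) / (-0.02109 − 0.29338) = 1.44011 − (0.00063)/(-0.31447) = 1.44211
g(1.44211) = -0.00041
x4 = 1.44211 − (-0.00041)·(1.44211 − 1.44011) / (-0.00041 − (-0.02109)) = 1.44211 − (0.00000)/(0.02068) = 1.44215

1.440, 1.442, 1.442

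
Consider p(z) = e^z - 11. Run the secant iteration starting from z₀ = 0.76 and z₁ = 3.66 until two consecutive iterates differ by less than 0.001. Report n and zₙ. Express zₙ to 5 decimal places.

p(0.76) = -8.8617238, p(3.66) = 27.8613429
z₂ = 3.6600000 − 27.8613429·(2.9000000)/(36.7230667) = 1.4598054;  |Δ| = 2.2001946
p(1.4598054) = -6.6948785
z₃ = 1.4598054 − (-6.6948785)·(-2.2001946)/(-34.5562214) = 1.8860683;  |Δ| = 0.4262629
p(1.8860683) = -4.4066057
z₄ = 1.8860683 − (-4.4066057)·(0.4262629)/(2.2882728) = 2.7069375;  |Δ| = 0.8208692
p(2.7069375) = 3.9833183
z₅ = 2.7069375 − 3.9833183·(0.8208692)/(8.3899241) = 2.3172101;  |Δ| = 0.3897274
p(2.3172101) = -0.8526755
z₆ = 2.3172101 − (-0.8526755)·(-0.3897274)/(-4.8359939) = 2.3859262;  |Δ| = 0.0687162
p(2.3859262) = -0.1308745
z₇ = 2.3859262 − (-0.1308745)·(0.0687162)/(0.7218011) = 2.3983856;  |Δ| = 0.0124594
p(2.3983856) = 0.0053952
z₈ = 2.3983856 − 0.0053952·(0.0124594)/(0.1362697) = 2.3978923;  |Δ| = 0.0004933
|z₈ − z₇| = 0.0004933 < 0.001

n = 8, zₙ = 2.39789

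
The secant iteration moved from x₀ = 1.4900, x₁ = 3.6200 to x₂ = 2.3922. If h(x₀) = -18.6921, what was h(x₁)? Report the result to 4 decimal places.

The secant line through (1.4900, -18.6921) and (3.6200, h(x₁)) crosses zero at x₂ = 2.3922.
So (1.4900, -18.6921), (3.6200, h(x₁)), (2.3922, 0) are collinear:
h(x₁) = -18.6921 · (3.6200 − 2.3922) / (1.4900 − 2.3922) = -18.6921 · (1.227800)/(-0.902200) = 25.437996

25.4380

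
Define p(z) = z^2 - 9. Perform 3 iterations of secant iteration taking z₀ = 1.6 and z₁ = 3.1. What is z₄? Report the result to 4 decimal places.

p(1.6) = -6.440000, p(3.1) = 0.610000
z₂ = 3.100000 − 0.610000·(3.100000 − 1.600000) / (0.610000 − (-6.440000)) = 3.100000 − (0.915000)/(7.050000) = 2.970213
p(2.970213) = -0.177836
z₃ = 2.970213 − (-0.177836)·(2.970213 − 3.100000) / (-0.177836 − 0.610000) = 2.970213 − (0.023081)/(-0.787836) = 2.999509
p(2.999509) = -0.002944
z₄ = 2.999509 − (-0.002944)·(2.999509 − 2.970213) / (-0.002944 − (-0.177836)) = 2.999509 − (-0.000086)/(0.174892) = 3.000002

3.0000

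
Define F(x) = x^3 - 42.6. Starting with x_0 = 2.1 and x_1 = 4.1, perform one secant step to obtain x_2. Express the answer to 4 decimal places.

3.2176

F(2.1) = -33.339000, F(4.1) = 26.321000
x_2 = 4.100000 − 26.321000·(4.100000 − 2.100000) / (26.321000 − (-33.339000)) = 4.100000 − (52.642000)/(59.660000) = 3.217633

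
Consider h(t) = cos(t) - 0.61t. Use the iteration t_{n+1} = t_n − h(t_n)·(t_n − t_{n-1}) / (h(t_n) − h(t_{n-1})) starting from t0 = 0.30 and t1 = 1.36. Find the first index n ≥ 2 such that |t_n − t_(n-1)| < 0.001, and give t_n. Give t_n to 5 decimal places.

n = 5, t_n = 0.95153

h(0.30) = 0.7723365, h(1.36) = -0.6203613
t2 = 1.3600000 − (-0.6203613)·(1.0600000)/(-1.3926978) = 0.8878351;  |Δ| = 0.4721649
h(0.8878351) = 0.0895134
t3 = 0.8878351 − 0.0895134·(-0.4721649)/(0.7098747) = 0.9473739;  |Δ| = 0.0595388
h(0.9473739) = 0.0059191
t4 = 0.9473739 − 0.0059191·(0.0595388)/(-0.0835943) = 0.9515897;  |Δ| = 0.0042158
h(0.9515897) = -0.0000804
t5 = 0.9515897 − (-0.0000804)·(0.0042158)/(-0.0059996) = 0.9515332;  |Δ| = 0.0000565
|t5 − t4| = 0.0000565 < 0.001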